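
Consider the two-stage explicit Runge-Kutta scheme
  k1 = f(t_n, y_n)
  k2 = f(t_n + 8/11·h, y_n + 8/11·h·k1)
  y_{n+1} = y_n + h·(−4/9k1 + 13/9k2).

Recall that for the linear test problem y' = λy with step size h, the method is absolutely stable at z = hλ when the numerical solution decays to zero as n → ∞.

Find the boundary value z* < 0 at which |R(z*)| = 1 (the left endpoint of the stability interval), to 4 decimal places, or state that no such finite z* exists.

Test eqn y'=λy, z=hλ:
  k1=λy_n ⇒ h·k1=z·y_n;  k2=λ(1+8/11z)y_n ⇒ h·k2=z(1+8/11z)y_n
  y_{n+1}/y_n = 1 − 4/9z + 13/9z(1+8/11z) = 1 + z + 104/99z²
  R(z) = 1 + z + 104/99z².

Boundary: |R(x)|=1, x<0.
x=-1.75: |R|=2.4672
R=1: x+104/99x²=0 ⇒ x=−99/104=-0.9519; min R=1−1/(4·104/99)=0.7620>−1
Confirm numerically:
  x=-0.680: |R|=0.80575 <1
  x=-0.601: |R|=0.77844 <1
  x=-0.486: |R|=0.76213 <1
  x=-0.459: |R|=0.76232 <1
  x=-1.503: |R|=1.87010 >1
  x=-1.389: |R|=1.63776 >1
  x=-0.989: |R|=1.03852 >1
Interval (-0.9519, 0).

z* = -0.9519.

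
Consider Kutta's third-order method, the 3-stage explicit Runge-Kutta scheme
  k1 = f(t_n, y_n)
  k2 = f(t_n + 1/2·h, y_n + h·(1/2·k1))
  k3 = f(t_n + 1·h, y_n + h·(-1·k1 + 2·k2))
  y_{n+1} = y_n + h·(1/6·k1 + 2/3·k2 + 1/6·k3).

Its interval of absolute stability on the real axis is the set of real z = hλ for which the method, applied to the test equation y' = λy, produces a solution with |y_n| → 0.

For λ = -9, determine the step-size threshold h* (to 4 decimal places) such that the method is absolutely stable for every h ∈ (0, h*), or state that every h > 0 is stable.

(-2.5127,0); λ=-9 ⇒ h* = 0.2792.

On y'=λy, z=hλ:
  order 3, 3-stage ⇒ R(z)=1+z+z^2/2+z^3/6
  (e.g. R(-0.85)=0.40890, |R|=0.40890)

Find x<0 with |R(x)|<1.
x=-0.85: |R|=0.4089
|R(-1.6)|=0.0027 |R(-1.21)|=0.2268 |R(-0.74)|=0.4663
Bisect:
  x_lo=-3.1220 |R|=2.3201  x_hi=-0.1830 |R|=0.8327
  mid=-1.65250 |R|=0.03922 →hi
  mid=-2.38724 |R|=0.80522 →hi
  mid=-2.75460 |R|=1.44426 →lo
  mid=-2.57092 |R|=1.09824 →lo
  mid=-2.47908 |R|=0.94549 →hi
  mid=-2.52500 |R|=1.02026 →lo
  mid=-2.50204 |R|=0.98248 →hi
  mid=-2.51352 |R|=1.00127 →lo
  mid=-2.50778 |R|=0.99185 →hi
  mid=-2.51065 |R|=0.99655 →hi
  ...
  [-2.51280,-2.51262] ⇒ x*=-2.5127
So |R|<1 on (-2.5127, 0).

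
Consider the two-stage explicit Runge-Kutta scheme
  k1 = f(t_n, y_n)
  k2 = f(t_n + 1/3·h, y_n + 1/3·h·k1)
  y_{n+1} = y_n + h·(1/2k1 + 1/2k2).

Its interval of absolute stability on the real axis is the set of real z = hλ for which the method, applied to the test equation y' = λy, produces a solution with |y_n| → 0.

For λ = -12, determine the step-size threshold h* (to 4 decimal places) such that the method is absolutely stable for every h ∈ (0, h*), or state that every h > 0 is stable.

(-6.0000,0); λ=-12 ⇒ h* = (6)/12 = 0.5000.

Test eqn y'=λy, z=hλ:
  k1=λy_n ⇒ h·k1=z·y_n;  k2=λ(1+1/3z)y_n ⇒ h·k2=z(1+1/3z)y_n
  y_{n+1}/y_n = 1 + 1/2z + 1/2z(1+1/3z) = 1 + z + 1/6z²
  Hence R(z) = 1 + z + 1/6z².

Boundary: |R(x)|=1, x<0.
x=-0.55: |R|=0.5004
R=1: x+1/6x²=0 ⇒ x=−6=-6.0000; min R=1−1/(4·1/6)=-0.5000>−1
Confirm numerically:
  x=-4.369: |R|=0.18764 <1
  x=-3.680: |R|=0.42293 <1
  x=-3.361: |R|=0.47828 <1
  x=-6.522: |R|=1.56741 >1
  x=-6.236: |R|=1.24528 >1
  x=-6.084: |R|=1.08518 >1
Interval (-6.0000, 0).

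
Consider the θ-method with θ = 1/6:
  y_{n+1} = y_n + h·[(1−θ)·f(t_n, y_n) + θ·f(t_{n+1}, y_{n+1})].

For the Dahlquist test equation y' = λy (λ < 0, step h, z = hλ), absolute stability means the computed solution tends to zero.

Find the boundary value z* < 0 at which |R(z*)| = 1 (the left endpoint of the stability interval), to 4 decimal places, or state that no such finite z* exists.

With y'=λy (z=hλ):
  y_{n+1} = y_n + z·[5/6·y_n + 1/6·y_{n+1}] ⇒ (1 − 1/6z)y_{n+1} = (1 + 5/6z)y_n
  ⇒ R(z) = (1 + 5/6z)/(1 − 1/6z).

Boundary: |R(x)|=1, x<0.
x=-0.34: |R|=0.6782
R=−1: 1+5/6x = −1+1/6x ⇒ -2/3x=2 ⇒ x=2/(-2/3)=-3.0000
Confirm numerically:
  x=-2.673: |R|=0.84919 <1
  x=-2.608: |R|=0.81784 <1
  x=-2.450: |R|=0.73964 <1
  x=-2.345: |R|=0.68604 <1
  x=-3.238: |R|=1.10305 >1
  x=-3.163: |R|=1.07116 >1
  x=-3.138: |R|=1.06041 >1
So |R|<1 on (-3.0000, 0).

left endpoint -3.0000.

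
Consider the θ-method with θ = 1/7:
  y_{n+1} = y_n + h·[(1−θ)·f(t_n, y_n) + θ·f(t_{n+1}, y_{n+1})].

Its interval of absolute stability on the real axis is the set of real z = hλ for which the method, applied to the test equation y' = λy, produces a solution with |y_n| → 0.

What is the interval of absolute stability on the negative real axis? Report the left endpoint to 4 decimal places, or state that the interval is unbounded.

z∈(-2.8000,0).

With y'=λy (z=hλ):
  y_{n+1} = y_n + z·[6/7·y_n + 1/7·y_{n+1}] ⇒ (1 − 1/7z)y_{n+1} = (1 + 6/7z)y_n
  Hence R(z) = (1 + 6/7z)/(1 − 1/7z).

Boundary: |R(x)|=1, x<0.
x=-0.67: |R|=0.3885
R=−1: 1+6/7x = −1+1/7x ⇒ -5/7x=2 ⇒ x=2/(-5/7)=-2.8000
Confirm numerically:
  x=-2.316: |R|=0.74023 <1
  x=-2.298: |R|=0.73005 <1
  x=-2.053: |R|=0.58743 <1
  x=-1.796: |R|=0.42929 <1
  x=-3.320: |R|=1.25194 >1
  x=-2.989: |R|=1.09460 >1
So |R|<1 on (-2.8000, 0).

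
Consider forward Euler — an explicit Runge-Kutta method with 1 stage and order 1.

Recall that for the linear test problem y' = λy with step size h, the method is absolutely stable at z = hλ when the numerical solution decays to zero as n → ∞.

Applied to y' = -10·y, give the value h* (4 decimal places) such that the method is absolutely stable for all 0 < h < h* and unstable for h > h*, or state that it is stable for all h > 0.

On y'=λy, z=hλ:
  order 1, 1-stage ⇒ R(z)=1+z
  (e.g. R(-0.87)=0.13000, |R|=0.13000)

Solve |R(x)|<1 on ℝ⁻.
x=-0.87: |R|=0.1300
|R(-1.6)|=0.6000 |R(-1.58)|=0.5800 |R(-0.74)|=0.2600
Bisect:
  x_lo=-2.8751 |R|=1.8751  x_hi=-0.1445 |R|=0.8555
  mid=-1.50976 |R|=0.50976 →hi
  mid=-2.19242 |R|=1.19242 →lo
  mid=-1.85109 |R|=0.85109 →hi
  mid=-2.02176 |R|=1.02176 →lo
  mid=-1.93642 |R|=0.93642 →hi
  mid=-1.97909 |R|=0.97909 →hi
  mid=-2.00042 |R|=1.00042 →lo
  mid=-1.98976 |R|=0.98976 →hi
  mid=-1.99509 |R|=0.99509 →hi
  mid=-1.99776 |R|=0.99776 →hi
  ...
  [-2.00009,-1.99992] ⇒ x*=-2.0000
Stable set (-2.0000, 0).

(-2.0000,0); λ=-10 ⇒ h* = 0.2000.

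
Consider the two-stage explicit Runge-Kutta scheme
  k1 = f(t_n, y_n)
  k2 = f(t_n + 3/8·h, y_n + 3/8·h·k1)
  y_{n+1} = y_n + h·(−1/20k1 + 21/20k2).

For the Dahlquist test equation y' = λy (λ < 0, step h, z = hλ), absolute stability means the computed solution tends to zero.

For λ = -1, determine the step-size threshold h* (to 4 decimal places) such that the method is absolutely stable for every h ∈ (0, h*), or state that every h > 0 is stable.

On y'=λy, z=hλ:
  k1=λy_n ⇒ h·k1=z·y_n;  k2=λ(1+3/8z)y_n ⇒ h·k2=z(1+3/8z)y_n
  y_{n+1}/y_n = 1 − 1/20z + 21/20z(1+3/8z) = 1 + z + 63/160z²
  ⇒ R(z) = 1 + z + 63/160z².

Boundary: |R(x)|=1, x<0.
x=-0.94: |R|=0.4079
R=1: x+63/160x²=0 ⇒ x=−160/63=-2.5397; min R=1−1/(4·63/160)=0.3651>−1
Confirm numerically:
  x=-2.431: |R|=0.89597 <1
  x=-1.601: |R|=0.40826 <1
  x=-1.199: |R|=0.36706 <1
  x=-2.898: |R|=1.40887 >1
  x=-2.804: |R|=1.29183 >1
  x=-2.625: |R|=1.08818 >1
So |R|<1 on (-2.5397, 0).

(-2.5397,0); λ=-1 ⇒ h* = (160/63)/1 = 2.5397.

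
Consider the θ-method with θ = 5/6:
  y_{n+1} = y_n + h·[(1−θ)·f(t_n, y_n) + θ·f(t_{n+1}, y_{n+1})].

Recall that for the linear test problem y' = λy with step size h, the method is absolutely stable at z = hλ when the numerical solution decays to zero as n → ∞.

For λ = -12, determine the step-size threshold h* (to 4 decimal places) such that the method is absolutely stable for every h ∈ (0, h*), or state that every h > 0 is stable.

Set f=λy, z=hλ:
  y_{n+1} = y_n + z·[1/6·y_n + 5/6·y_{n+1}] ⇒ (1 − 5/6z)y_{n+1} = (1 + 1/6z)y_n
  Hence R(z) = (1 + 1/6z)/(1 − 5/6z).

Find x<0 with |R(x)|<1.
x=-1.42: |R|=0.3496
x=-2: |R|=0.2500
x=-10: |R|=0.0714
x=-100: |R|=0.1858
θ=5/6≥1/2 ⇒ |1+1/6x|<|1−5/6x| ∀x<0 ⇒ interval (−∞,0).

unbounded; (−∞, 0). Any h>0 works for λ=-12.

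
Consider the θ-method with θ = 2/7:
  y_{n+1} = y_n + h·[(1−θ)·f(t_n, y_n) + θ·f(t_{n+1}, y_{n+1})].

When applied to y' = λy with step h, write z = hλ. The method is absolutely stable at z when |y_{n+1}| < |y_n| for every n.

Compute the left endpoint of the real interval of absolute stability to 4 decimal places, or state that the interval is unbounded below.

left endpoint -4.6667.

With y'=λy (z=hλ):
  y_{n+1} = y_n + z·[5/7·y_n + 2/7·y_{n+1}] ⇒ (1 − 2/7z)y_{n+1} = (1 + 5/7z)y_n
  Hence R(z) = (1 + 5/7z)/(1 − 2/7z).

Solve |R(x)|<1 on ℝ⁻.
x=-1.48: |R|=0.0402
R=−1: 1+5/7x = −1+2/7x ⇒ -3/7x=2 ⇒ x=2/(-3/7)=-4.6667
Confirm numerically:
  x=-4.513: |R|=0.97123 <1
  x=-4.269: |R|=0.92322 <1
  x=-3.790: |R|=0.81962 <1
  x=-5.218: |R|=1.09486 >1
  x=-4.809: |R|=1.02570 >1
  x=-4.740: |R|=1.01335 >1
Interval (-4.6667, 0).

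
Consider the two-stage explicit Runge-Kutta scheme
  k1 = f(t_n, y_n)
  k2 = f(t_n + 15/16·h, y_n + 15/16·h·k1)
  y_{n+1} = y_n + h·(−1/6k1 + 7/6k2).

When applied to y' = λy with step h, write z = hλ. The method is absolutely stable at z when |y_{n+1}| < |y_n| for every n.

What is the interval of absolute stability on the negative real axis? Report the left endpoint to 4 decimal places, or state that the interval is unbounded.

z∈(-0.9143,0).

Test eqn y'=λy, z=hλ:
  k1=λy_n ⇒ h·k1=z·y_n;  k2=λ(1+15/16z)y_n ⇒ h·k2=z(1+15/16z)y_n
  y_{n+1}/y_n = 1 − 1/6z + 7/6z(1+15/16z) = 1 + z + 35/32z²
  Hence R(z) = 1 + z + 35/32z².

Find x<0 with |R(x)|<1.
x=-1.6: |R|=2.2000
R=1: x+35/32x²=0 ⇒ x=−32/35=-0.9143; min R=1−1/(4·35/32)=0.7714>−1
Confirm numerically:
  x=-0.886: |R|=0.97259 <1
  x=-0.488: |R|=0.77247 <1
  x=-0.422: |R|=0.77278 <1
  x=-0.366: |R|=0.78051 <1
  x=-1.352: |R|=1.64727 >1
  x=-1.293: |R|=1.53558 >1
  x=-1.177: |R|=1.33820 >1
Interval (-0.9143, 0).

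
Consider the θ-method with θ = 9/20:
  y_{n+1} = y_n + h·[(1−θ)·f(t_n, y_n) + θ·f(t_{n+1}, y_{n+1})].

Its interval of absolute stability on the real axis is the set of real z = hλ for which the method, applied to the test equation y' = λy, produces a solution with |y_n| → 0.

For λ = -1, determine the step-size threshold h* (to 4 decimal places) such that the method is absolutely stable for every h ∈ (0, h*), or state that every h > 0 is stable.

Test eqn y'=λy, z=hλ:
  y_{n+1} = y_n + z·[11/20·y_n + 9/20·y_{n+1}] ⇒ (1 − 9/20z)y_{n+1} = (1 + 11/20z)y_n
  so R(z) = (1 + 11/20z)/(1 − 9/20z).

Need |R(x)|<1, x<0.
x=-1.38: |R|=0.1487
R=−1: 1+11/20x = −1+9/20x ⇒ -1/10x=2 ⇒ x=2/(-1/10)=-20.0000
Confirm numerically:
  x=-18.486: |R|=0.98375 <1
  x=-17.223: |R|=0.96826 <1
  x=-8.691: |R|=0.76972 <1
  x=-20.398: |R|=1.00391 >1
  x=-20.177: |R|=1.00176 >1
  x=-20.176: |R|=1.00175 >1
Stable set (-20.0000, 0).

(-20.0000,0); λ=-1 ⇒ h* = (20)/1 = 20.0000.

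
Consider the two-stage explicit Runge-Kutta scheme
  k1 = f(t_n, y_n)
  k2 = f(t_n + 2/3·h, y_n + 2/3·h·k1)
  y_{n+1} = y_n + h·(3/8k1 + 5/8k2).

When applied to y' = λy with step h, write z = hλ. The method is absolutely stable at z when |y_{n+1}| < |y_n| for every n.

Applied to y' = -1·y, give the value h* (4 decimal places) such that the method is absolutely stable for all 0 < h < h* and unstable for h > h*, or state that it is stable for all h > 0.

With y'=λy (z=hλ):
  k1=λy_n ⇒ h·k1=z·y_n;  k2=λ(1+2/3z)y_n ⇒ h·k2=z(1+2/3z)y_n
  y_{n+1}/y_n = 1 + 3/8z + 5/8z(1+2/3z) = 1 + z + 5/12z²
  R(z) = 1 + z + 5/12z².

Need |R(x)|<1, x<0.
x=-1.03: |R|=0.4120
R=1: x+5/12x²=0 ⇒ x=−12/5=-2.4000; min R=1−1/(4·5/12)=0.4000>−1
Confirm numerically:
  x=-2.324: |R|=0.92641 <1
  x=-1.360: |R|=0.41067 <1
  x=-1.235: |R|=0.40051 <1
  x=-1.190: |R|=0.40004 <1
  x=-2.872: |R|=1.56483 >1
  x=-2.432: |R|=1.03243 >1
Stable set (-2.4000, 0).

(-2.4000,0); λ=-1 ⇒ h* = (12/5)/1 = 2.4000.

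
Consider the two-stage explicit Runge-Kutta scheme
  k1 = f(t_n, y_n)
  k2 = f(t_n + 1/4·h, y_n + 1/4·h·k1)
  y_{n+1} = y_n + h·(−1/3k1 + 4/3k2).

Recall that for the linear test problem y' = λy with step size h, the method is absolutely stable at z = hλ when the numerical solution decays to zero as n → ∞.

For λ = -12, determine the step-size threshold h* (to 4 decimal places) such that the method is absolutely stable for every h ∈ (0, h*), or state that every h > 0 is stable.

Test eqn y'=λy, z=hλ:
  k1=λy_n ⇒ h·k1=z·y_n;  k2=λ(1+1/4z)y_n ⇒ h·k2=z(1+1/4z)y_n
  y_{n+1}/y_n = 1 − 1/3z + 4/3z(1+1/4z) = 1 + z + 1/3z²
  so R(z) = 1 + z + 1/3z².

Find x<0 with |R(x)|<1.
x=-0.37: |R|=0.6756
R=1: x+1/3x²=0 ⇒ x=−3=-3.0000; min R=1−1/(4·1/3)=0.2500>−1
Confirm numerically:
  x=-1.842: |R|=0.28899 <1
  x=-1.629: |R|=0.25555 <1
  x=-1.259: |R|=0.26936 <1
  x=-3.517: |R|=1.60610 >1
  x=-3.150: |R|=1.15750 >1
  x=-3.086: |R|=1.08847 >1
Interval (-3.0000, 0).

(-3.0000,0); λ=-12 ⇒ h* = (3)/12 = 0.2500.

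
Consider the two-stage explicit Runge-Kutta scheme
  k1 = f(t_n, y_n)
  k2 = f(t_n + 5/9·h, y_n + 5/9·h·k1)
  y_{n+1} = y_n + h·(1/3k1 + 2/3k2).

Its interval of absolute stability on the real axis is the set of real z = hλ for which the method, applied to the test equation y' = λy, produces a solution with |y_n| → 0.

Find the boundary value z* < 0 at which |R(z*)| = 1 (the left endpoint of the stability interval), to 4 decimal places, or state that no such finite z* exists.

Test eqn y'=λy, z=hλ:
  k1=λy_n ⇒ h·k1=z·y_n;  k2=λ(1+5/9z)y_n ⇒ h·k2=z(1+5/9z)y_n
  y_{n+1}/y_n = 1 + 1/3z + 2/3z(1+5/9z) = 1 + z + 10/27z²
  Hence R(z) = 1 + z + 10/27z².

Find x<0 with |R(x)|<1.
x=-0.67: |R|=0.4963
R=1: x+10/27x²=0 ⇒ x=−27/10=-2.7000; min R=1−1/(4·10/27)=0.3250>−1
Confirm numerically:
  x=-1.894: |R|=0.43461 <1
  x=-1.518: |R|=0.33545 <1
  x=-1.244: |R|=0.32916 <1
  x=-1.101: |R|=0.34796 <1
  x=-3.277: |R|=1.70031 >1
  x=-2.782: |R|=1.08449 >1
So |R|<1 on (-2.7000, 0).

left endpoint -2.7000.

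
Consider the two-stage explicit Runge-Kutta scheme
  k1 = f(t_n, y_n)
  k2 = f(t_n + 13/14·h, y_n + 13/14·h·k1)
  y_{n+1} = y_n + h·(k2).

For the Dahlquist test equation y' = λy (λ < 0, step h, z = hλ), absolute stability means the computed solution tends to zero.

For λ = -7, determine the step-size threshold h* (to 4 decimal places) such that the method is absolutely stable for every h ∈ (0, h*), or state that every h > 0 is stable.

(-1.0769,0); λ=-7 ⇒ h* = (14/13)/7 = 0.1538.

With y'=λy (z=hλ):
  k1=λy_n ⇒ h·k1=z·y_n;  k2=λ(1+13/14z)y_n ⇒ h·k2=z(1+13/14z)y_n
  y_{n+1}/y_n = 1 + z(1+13/14z) = 1 + z + 13/14z²
  ⇒ R(z) = 1 + z + 13/14z².

Boundary: |R(x)|=1, x<0.
x=-0.87: |R|=0.8328
R=1: x+13/14x²=0 ⇒ x=−14/13=-1.0769; min R=1−1/(4·13/14)=0.7308>−1
Confirm numerically:
  x=-1.036: |R|=0.96063 <1
  x=-1.015: |R|=0.94164 <1
  x=-0.765: |R|=0.77842 <1
  x=-0.495: |R|=0.73252 <1
  x=-1.636: |R|=1.84932 >1
  x=-1.624: |R|=1.82499 >1
Stable set (-1.0769, 0).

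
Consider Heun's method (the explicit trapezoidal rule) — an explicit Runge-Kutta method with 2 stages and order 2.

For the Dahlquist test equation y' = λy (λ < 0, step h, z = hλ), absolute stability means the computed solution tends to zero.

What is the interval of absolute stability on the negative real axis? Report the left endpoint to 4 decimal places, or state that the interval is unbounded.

With y'=λy (z=hλ):
  order 2, 2-stage ⇒ R(z)=1+z+z^2/2
  (e.g. R(-0.52)=0.61520, |R|=0.61520)

Boundary: |R(x)|=1, x<0.
x=-0.52: |R|=0.6152
|R(-2.09)|=1.0940 |R(-1.55)|=0.6513 |R(-0.79)|=0.5221
Bisect:
  x_lo=-2.8494 |R|=2.2102  x_hi=-0.2595 |R|=0.7742
  mid=-1.55444 |R|=0.65370 →hi
  mid=-2.20193 |R|=1.22231 →lo
  mid=-1.87819 |R|=0.88560 →hi
  mid=-2.04006 |R|=1.04086 →lo
  mid=-1.95912 |R|=0.95996 →hi
  mid=-1.99959 |R|=0.99959 →hi
  mid=-2.01982 |R|=1.02002 →lo
  mid=-2.00970 |R|=1.00975 →lo
  mid=-2.00465 |R|=1.00466 →lo
  mid=-2.00212 |R|=1.00212 →lo
  ...
  [-2.00006,-1.99990] ⇒ x*=-2.0000
So |R|<1 on (-2.0000, 0).

z∈(-2.0000,0).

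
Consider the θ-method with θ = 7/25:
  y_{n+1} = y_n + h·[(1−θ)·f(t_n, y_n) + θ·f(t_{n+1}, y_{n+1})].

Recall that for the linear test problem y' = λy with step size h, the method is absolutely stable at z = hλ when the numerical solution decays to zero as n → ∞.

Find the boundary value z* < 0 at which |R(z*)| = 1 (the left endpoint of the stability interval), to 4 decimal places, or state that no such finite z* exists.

With y'=λy (z=hλ):
  y_{n+1} = y_n + z·[18/25·y_n + 7/25·y_{n+1}] ⇒ (1 − 7/25z)y_{n+1} = (1 + 18/25z)y_n
  Hence R(z) = (1 + 18/25z)/(1 − 7/25z).

Find x<0 with |R(x)|<1.
x=-1.1: |R|=0.1590
R=−1: 1+18/25x = −1+7/25x ⇒ -11/25x=2 ⇒ x=2/(-11/25)=-4.5455
Confirm numerically:
  x=-3.660: |R|=0.80759 <1
  x=-3.447: |R|=0.75406 <1
  x=-3.245: |R|=0.70020 <1
  x=-5.124: |R|=1.10455 >1
  x=-4.929: |R|=1.07090 >1
  x=-4.843: |R|=1.05557 >1
Stable set (-4.5455, 0).

left endpoint -4.5455.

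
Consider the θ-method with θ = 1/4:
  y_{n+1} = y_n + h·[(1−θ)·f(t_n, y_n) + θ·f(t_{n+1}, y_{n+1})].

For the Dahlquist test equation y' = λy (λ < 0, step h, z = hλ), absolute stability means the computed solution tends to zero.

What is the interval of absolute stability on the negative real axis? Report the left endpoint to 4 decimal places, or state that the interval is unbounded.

On y'=λy, z=hλ:
  y_{n+1} = y_n + z·[3/4·y_n + 1/4·y_{n+1}] ⇒ (1 − 1/4z)y_{n+1} = (1 + 3/4z)y_n
  so R(z) = (1 + 3/4z)/(1 − 1/4z).

Find x<0 with |R(x)|<1.
x=-0.93: |R|=0.2454
R=−1: 1+3/4x = −1+1/4x ⇒ -1/2x=2 ⇒ x=2/(-1/2)=-4.0000
Confirm numerically:
  x=-3.797: |R|=0.94793 <1
  x=-3.501: |R|=0.86695 <1
  x=-2.576: |R|=0.56691 <1
  x=-2.088: |R|=0.37188 <1
  x=-4.258: |R|=1.06248 >1
  x=-4.185: |R|=1.04520 >1
  x=-4.062: |R|=1.01538 >1
So |R|<1 on (-4.0000, 0).

z∈(-4.0000,0).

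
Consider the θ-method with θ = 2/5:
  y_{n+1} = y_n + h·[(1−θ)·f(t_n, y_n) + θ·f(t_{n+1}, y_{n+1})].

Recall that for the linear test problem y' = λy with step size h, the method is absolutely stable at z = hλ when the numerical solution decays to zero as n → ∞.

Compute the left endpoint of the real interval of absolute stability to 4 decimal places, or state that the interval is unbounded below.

Set f=λy, z=hλ:
  y_{n+1} = y_n + z·[3/5·y_n + 2/5·y_{n+1}] ⇒ (1 − 2/5z)y_{n+1} = (1 + 3/5z)y_n
  R(z) = (1 + 3/5z)/(1 − 2/5z).

Find x<0 with |R(x)|<1.
x=-0.86: |R|=0.3601
R=−1: 1+3/5x = −1+2/5x ⇒ -1/5x=2 ⇒ x=2/(-1/5)=-10.0000
Confirm numerically:
  x=-9.948: |R|=0.99791 <1
  x=-9.529: |R|=0.98042 <1
  x=-8.891: |R|=0.95132 <1
  x=-10.406: |R|=1.01573 >1
  x=-10.255: |R|=1.01000 >1
Stable set (-10.0000, 0).

z* = -10.0000.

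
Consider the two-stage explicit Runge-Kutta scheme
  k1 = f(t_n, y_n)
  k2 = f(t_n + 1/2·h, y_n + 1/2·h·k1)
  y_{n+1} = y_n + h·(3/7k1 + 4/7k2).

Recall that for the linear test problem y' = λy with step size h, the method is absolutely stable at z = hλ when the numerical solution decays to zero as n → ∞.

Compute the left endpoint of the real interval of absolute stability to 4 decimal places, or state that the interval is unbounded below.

z* = -3.5000.

Test eqn y'=λy, z=hλ:
  k1=λy_n ⇒ h·k1=z·y_n;  k2=λ(1+1/2z)y_n ⇒ h·k2=z(1+1/2z)y_n
  y_{n+1}/y_n = 1 + 3/7z + 4/7z(1+1/2z) = 1 + z + 2/7z²
  Hence R(z) = 1 + z + 2/7z².

Find x<0 with |R(x)|<1.
x=-0.84: |R|=0.3616
R=1: x+2/7x²=0 ⇒ x=−7/2=-3.5000; min R=1−1/(4·2/7)=0.1250>−1
Confirm numerically:
  x=-3.284: |R|=0.79733 <1
  x=-2.779: |R|=0.42753 <1
  x=-2.527: |R|=0.29749 <1
  x=-4.041: |R|=1.62462 >1
  x=-3.782: |R|=1.30472 >1
Stable set (-3.5000, 0).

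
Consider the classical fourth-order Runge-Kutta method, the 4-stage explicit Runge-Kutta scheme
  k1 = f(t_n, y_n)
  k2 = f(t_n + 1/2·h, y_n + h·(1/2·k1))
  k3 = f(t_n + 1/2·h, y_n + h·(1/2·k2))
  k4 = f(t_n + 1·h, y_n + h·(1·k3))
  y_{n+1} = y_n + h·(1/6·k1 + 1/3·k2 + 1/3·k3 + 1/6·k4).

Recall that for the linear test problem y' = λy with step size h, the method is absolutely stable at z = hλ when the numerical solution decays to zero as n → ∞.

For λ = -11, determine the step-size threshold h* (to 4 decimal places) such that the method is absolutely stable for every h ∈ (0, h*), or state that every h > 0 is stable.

(-2.7853,0); λ=-11 ⇒ h* = 0.2532.

On y'=λy, z=hλ:
  order 4, 4-stage ⇒ R(z)=1+z+z^2/2+z^3/6+z^4/24
  (e.g. R(-1.12)=0.33861, |R|=0.33861)

Solve |R(x)|<1 on ℝ⁻.
x=-1.12: |R|=0.3386
|R(-1.29)|=0.2997 |R(-0.79)|=0.4561
Bisect:
  x_lo=-3.6718 |R|=3.3922  x_hi=-0.0861 |R|=0.9175
  mid=-1.87894 |R|=0.30002 →hi
  mid=-2.77536 |R|=0.98513 →hi
  mid=-3.22358 |R|=1.88846 →lo
  mid=-2.99947 |R|=1.37394 →lo
  mid=-2.88742 |R|=1.16521 →lo
  mid=-2.83139 |R|=1.07175 →lo
  mid=-2.80338 |R|=1.02761 →lo
  mid=-2.78937 |R|=1.00616 →lo
  mid=-2.78237 |R|=0.99560 →hi
  ...
  [-2.78543,-2.78521] ⇒ x*=-2.7853
Stable set (-2.7853, 0).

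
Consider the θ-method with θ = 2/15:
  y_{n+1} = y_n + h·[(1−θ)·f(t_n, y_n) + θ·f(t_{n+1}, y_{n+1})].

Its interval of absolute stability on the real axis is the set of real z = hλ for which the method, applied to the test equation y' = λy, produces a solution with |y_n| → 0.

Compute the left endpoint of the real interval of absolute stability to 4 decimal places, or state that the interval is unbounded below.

On y'=λy, z=hλ:
  y_{n+1} = y_n + z·[13/15·y_n + 2/15·y_{n+1}] ⇒ (1 − 2/15z)y_{n+1} = (1 + 13/15z)y_n
  ⇒ R(z) = (1 + 13/15z)/(1 − 2/15z).

Boundary: |R(x)|=1, x<0.
x=-1.14: |R|=0.0104
R=−1: 1+13/15x = −1+2/15x ⇒ -11/15x=2 ⇒ x=2/(-11/15)=-2.7273
Confirm numerically:
  x=-2.255: |R|=0.73373 <1
  x=-2.096: |R|=0.63818 <1
  x=-1.261: |R|=0.07950 <1
  x=-3.310: |R|=1.29648 >1
  x=-3.174: |R|=1.23019 >1
  x=-3.065: |R|=1.17582 >1
Stable set (-2.7273, 0).

z* = -2.7273.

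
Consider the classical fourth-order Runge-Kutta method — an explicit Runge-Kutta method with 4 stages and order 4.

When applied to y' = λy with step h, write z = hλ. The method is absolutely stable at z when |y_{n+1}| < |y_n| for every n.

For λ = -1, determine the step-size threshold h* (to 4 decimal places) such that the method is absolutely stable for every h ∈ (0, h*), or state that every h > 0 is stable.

On y'=λy, z=hλ:
  order 4, 4-stage ⇒ R(z)=1+z+z^2/2+z^3/6+z^4/24
  (e.g. R(-1.45)=0.27733, |R|=0.27733)

Solve |R(x)|<1 on ℝ⁻.
x=-1.45: |R|=0.2773
|R(-2.76)|=0.9625 |R(-1.52)|=0.2723 |R(-0.65)|=0.5229
Bisect:
  x_lo=-3.5288 |R|=2.8347  x_hi=-0.3991 |R|=0.6710
  mid=-1.96398 |R|=0.32197 →hi
  mid=-2.74639 |R|=0.94292 →hi
  mid=-3.13760 |R|=1.67475 →lo
  mid=-2.94200 |R|=1.26313 →lo
  mid=-2.84419 |R|=1.09250 →lo
  mid=-2.79529 |R|=1.01518 →lo
  mid=-2.77084 |R|=0.97843 →hi
  mid=-2.78307 |R|=0.99665 →hi
  ...
  [-2.78536,-2.78517] ⇒ x*=-2.7853
So |R|<1 on (-2.7853, 0).

(-2.7853,0); λ=-1 ⇒ h* = 2.7853.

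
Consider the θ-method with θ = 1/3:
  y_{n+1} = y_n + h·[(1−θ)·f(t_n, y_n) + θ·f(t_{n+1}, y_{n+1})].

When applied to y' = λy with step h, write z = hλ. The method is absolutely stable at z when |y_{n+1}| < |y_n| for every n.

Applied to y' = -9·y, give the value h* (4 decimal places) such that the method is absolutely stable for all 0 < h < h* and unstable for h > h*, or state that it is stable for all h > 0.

(-6.0000,0); λ=-9 ⇒ h* = (6)/9 = 0.6667.

With y'=λy (z=hλ):
  y_{n+1} = y_n + z·[2/3·y_n + 1/3·y_{n+1}] ⇒ (1 − 1/3z)y_{n+1} = (1 + 2/3z)y_n
  ⇒ R(z) = (1 + 2/3z)/(1 − 1/3z).

Need |R(x)|<1, x<0.
x=-0.85: |R|=0.3377
R=−1: 1+2/3x = −1+1/3x ⇒ -1/3x=2 ⇒ x=2/(-1/3)=-6.0000
Confirm numerically:
  x=-5.920: |R|=0.99103 <1
  x=-4.444: |R|=0.79097 <1
  x=-2.685: |R|=0.41689 <1
  x=-6.406: |R|=1.04316 >1
  x=-6.355: |R|=1.03795 >1
  x=-6.330: |R|=1.03537 >1
Interval (-6.0000, 0).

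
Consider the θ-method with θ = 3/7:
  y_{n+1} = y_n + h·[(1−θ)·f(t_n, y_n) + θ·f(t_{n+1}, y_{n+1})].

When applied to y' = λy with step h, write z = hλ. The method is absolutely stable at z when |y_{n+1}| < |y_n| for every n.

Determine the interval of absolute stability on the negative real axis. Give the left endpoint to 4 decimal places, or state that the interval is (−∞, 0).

z∈(-14.0000,0).

On y'=λy, z=hλ:
  y_{n+1} = y_n + z·[4/7·y_n + 3/7·y_{n+1}] ⇒ (1 − 3/7z)y_{n+1} = (1 + 4/7z)y_n
  so R(z) = (1 + 4/7z)/(1 − 3/7z).

Solve |R(x)|<1 on ℝ⁻.
x=-0.5: |R|=0.5882
R=−1: 1+4/7x = −1+3/7x ⇒ -1/7x=2 ⇒ x=2/(-1/7)=-14.0000
Confirm numerically:
  x=-13.447: |R|=0.98832 <1
  x=-13.216: |R|=0.98319 <1
  x=-9.352: |R|=0.86741 <1
  x=-9.050: |R|=0.85505 <1
  x=-14.395: |R|=1.00787 >1
  x=-14.365: |R|=1.00729 >1
  x=-14.349: |R|=1.00697 >1
Stable set (-14.0000, 0).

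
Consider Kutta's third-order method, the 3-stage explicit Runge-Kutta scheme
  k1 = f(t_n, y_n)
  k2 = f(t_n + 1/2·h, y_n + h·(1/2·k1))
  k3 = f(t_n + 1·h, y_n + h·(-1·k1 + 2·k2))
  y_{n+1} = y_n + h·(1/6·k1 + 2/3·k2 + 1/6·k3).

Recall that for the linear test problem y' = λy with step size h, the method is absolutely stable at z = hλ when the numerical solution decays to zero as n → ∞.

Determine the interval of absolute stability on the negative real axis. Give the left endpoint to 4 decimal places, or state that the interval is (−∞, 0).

Set f=λy, z=hλ:
  order 3, 3-stage ⇒ R(z)=1+z+z^2/2+z^3/6
  (e.g. R(-0.67)=0.50432, |R|=0.50432)

Boundary: |R(x)|=1, x<0.
x=-0.67: |R|=0.5043
|R(-2.73)|=1.3946 |R(-2.48)|=0.9470 |R(-0.54)|=0.5796
Bisect:
  x_lo=-2.9789 |R|=1.9476  x_hi=-0.3299 |R|=0.7185
  mid=-1.65440 |R|=0.04057 →hi
  mid=-2.31664 |R|=0.70539 →hi
  mid=-2.64775 |R|=1.23618 →lo
  mid=-2.48220 |R|=0.95047 →hi
  mid=-2.56498 |R|=1.08796 →lo
  mid=-2.52359 |R|=1.01791 →lo
  mid=-2.50289 |R|=0.98387 →hi
  ...
  [-2.51275,-2.51259] ⇒ x*=-2.5127
So |R|<1 on (-2.5127, 0).

(-2.5127, 0).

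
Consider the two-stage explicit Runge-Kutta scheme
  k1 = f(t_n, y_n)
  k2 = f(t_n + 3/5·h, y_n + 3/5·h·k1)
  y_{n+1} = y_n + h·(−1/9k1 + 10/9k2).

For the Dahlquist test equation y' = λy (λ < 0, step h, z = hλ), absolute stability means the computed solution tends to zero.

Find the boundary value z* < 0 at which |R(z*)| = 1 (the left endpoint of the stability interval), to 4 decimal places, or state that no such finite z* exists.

On y'=λy, z=hλ:
  k1=λy_n ⇒ h·k1=z·y_n;  k2=λ(1+3/5z)y_n ⇒ h·k2=z(1+3/5z)y_n
  y_{n+1}/y_n = 1 − 1/9z + 10/9z(1+3/5z) = 1 + z + 2/3z²
  Hence R(z) = 1 + z + 2/3z².

Boundary: |R(x)|=1, x<0.
x=-0.84: |R|=0.6304
R=1: x+2/3x²=0 ⇒ x=−3/2=-1.5000; min R=1−1/(4·2/3)=0.6250>−1
Confirm numerically:
  x=-1.156: |R|=0.73489 <1
  x=-0.755: |R|=0.62502 <1
  x=-0.713: |R|=0.62591 <1
  x=-2.052: |R|=1.75514 >1
  x=-2.023: |R|=1.70535 >1
  x=-1.709: |R|=1.23812 >1
Interval (-1.5000, 0).

z* = -1.5000.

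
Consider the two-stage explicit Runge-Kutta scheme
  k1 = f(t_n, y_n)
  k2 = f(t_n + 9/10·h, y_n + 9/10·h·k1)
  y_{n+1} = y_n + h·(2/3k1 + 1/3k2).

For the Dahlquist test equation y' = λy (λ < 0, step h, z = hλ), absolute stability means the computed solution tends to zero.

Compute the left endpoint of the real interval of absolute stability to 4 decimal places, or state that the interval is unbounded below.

On y'=λy, z=hλ:
  k1=λy_n ⇒ h·k1=z·y_n;  k2=λ(1+9/10z)y_n ⇒ h·k2=z(1+9/10z)y_n
  y_{n+1}/y_n = 1 + 2/3z + 1/3z(1+9/10z) = 1 + z + 3/10z²
  Hence R(z) = 1 + z + 3/10z².

Solve |R(x)|<1 on ℝ⁻.
x=-1.26: |R|=0.2163
R=1: x+3/10x²=0 ⇒ x=−10/3=-3.3333; min R=1−1/(4·3/10)=0.1667>−1
Confirm numerically:
  x=-3.283: |R|=0.95043 <1
  x=-2.719: |R|=0.49889 <1
  x=-2.422: |R|=0.33783 <1
  x=-1.892: |R|=0.18190 <1
  x=-3.839: |R|=1.58238 >1
  x=-3.559: |R|=1.24094 >1
  x=-3.515: |R|=1.19157 >1
Interval (-3.3333, 0).

left endpoint -3.3333.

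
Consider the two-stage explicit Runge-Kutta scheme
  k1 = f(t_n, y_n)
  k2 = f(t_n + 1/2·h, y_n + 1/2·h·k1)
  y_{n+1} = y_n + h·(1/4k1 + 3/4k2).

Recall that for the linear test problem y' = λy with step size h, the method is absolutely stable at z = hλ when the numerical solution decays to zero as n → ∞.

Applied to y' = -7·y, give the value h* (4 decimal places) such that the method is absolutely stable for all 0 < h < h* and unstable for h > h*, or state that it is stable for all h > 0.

(-2.6667,0); λ=-7 ⇒ h* = (8/3)/7 = 0.3810.

Test eqn y'=λy, z=hλ:
  k1=λy_n ⇒ h·k1=z·y_n;  k2=λ(1+1/2z)y_n ⇒ h·k2=z(1+1/2z)y_n
  y_{n+1}/y_n = 1 + 1/4z + 3/4z(1+1/2z) = 1 + z + 3/8z²
  ⇒ R(z) = 1 + z + 3/8z².

Solve |R(x)|<1 on ℝ⁻.
x=-1.01: |R|=0.3725
R=1: x+3/8x²=0 ⇒ x=−8/3=-2.6667; min R=1−1/(4·3/8)=0.3333>−1
Confirm numerically:
  x=-2.395: |R|=0.75601 <1
  x=-1.936: |R|=0.46954 <1
  x=-1.500: |R|=0.34375 <1
  x=-1.377: |R|=0.33405 <1
  x=-3.165: |R|=1.59146 >1
  x=-3.011: |R|=1.38880 >1
So |R|<1 on (-2.6667, 0).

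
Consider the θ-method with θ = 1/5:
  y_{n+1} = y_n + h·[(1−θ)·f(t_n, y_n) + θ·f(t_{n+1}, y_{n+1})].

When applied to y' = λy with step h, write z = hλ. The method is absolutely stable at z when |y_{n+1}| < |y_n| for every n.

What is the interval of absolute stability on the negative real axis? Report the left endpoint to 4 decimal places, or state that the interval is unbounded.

Set f=λy, z=hλ:
  y_{n+1} = y_n + z·[4/5·y_n + 1/5·y_{n+1}] ⇒ (1 − 1/5z)y_{n+1} = (1 + 4/5z)y_n
  R(z) = (1 + 4/5z)/(1 − 1/5z).

Need |R(x)|<1, x<0.
x=-1.56: |R|=0.1890
R=−1: 1+4/5x = −1+1/5x ⇒ -3/5x=2 ⇒ x=2/(-3/5)=-3.3333
Confirm numerically:
  x=-2.263: |R|=0.55790 <1
  x=-2.205: |R|=0.53019 <1
  x=-1.716: |R|=0.27755 <1
  x=-3.904: |R|=1.19227 >1
  x=-3.698: |R|=1.12578 >1
So |R|<1 on (-3.3333, 0).

z∈(-3.3333,0).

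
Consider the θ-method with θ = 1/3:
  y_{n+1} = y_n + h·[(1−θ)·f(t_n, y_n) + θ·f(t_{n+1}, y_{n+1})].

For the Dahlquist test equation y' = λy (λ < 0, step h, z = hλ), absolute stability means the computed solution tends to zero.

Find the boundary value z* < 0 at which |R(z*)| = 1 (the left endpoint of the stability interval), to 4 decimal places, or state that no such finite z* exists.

z* = -6.0000.

With y'=λy (z=hλ):
  y_{n+1} = y_n + z·[2/3·y_n + 1/3·y_{n+1}] ⇒ (1 − 1/3z)y_{n+1} = (1 + 2/3z)y_n
  R(z) = (1 + 2/3z)/(1 − 1/3z).

Find x<0 with |R(x)|<1.
x=-1.54: |R|=0.0176
R=−1: 1+2/3x = −1+1/3x ⇒ -1/3x=2 ⇒ x=2/(-1/3)=-6.0000
Confirm numerically:
  x=-4.408: |R|=0.78510 <1
  x=-3.210: |R|=0.55072 <1
  x=-3.126: |R|=0.53085 <1
  x=-2.721: |R|=0.42685 <1
  x=-6.422: |R|=1.04479 >1
  x=-6.118: |R|=1.01294 >1
Interval (-6.0000, 0).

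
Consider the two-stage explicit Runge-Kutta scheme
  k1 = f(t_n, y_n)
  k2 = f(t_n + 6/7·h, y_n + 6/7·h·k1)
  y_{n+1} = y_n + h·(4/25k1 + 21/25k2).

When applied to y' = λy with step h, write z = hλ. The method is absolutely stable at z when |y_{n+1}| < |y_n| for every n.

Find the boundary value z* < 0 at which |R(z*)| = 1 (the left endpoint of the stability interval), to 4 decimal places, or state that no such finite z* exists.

z* = -1.3889.

Test eqn y'=λy, z=hλ:
  k1=λy_n ⇒ h·k1=z·y_n;  k2=λ(1+6/7z)y_n ⇒ h·k2=z(1+6/7z)y_n
  y_{n+1}/y_n = 1 + 4/25z + 21/25z(1+6/7z) = 1 + z + 18/25z²
  R(z) = 1 + z + 18/25z².

Need |R(x)|<1, x<0.
x=-1.06: |R|=0.7490
R=1: x+18/25x²=0 ⇒ x=−25/18=-1.3889; min R=1−1/(4·18/25)=0.6528>−1
Confirm numerically:
  x=-1.328: |R|=0.94178 <1
  x=-1.055: |R|=0.74638 <1
  x=-0.957: |R|=0.70241 <1
  x=-0.754: |R|=0.65533 <1
  x=-1.853: |R|=1.61920 >1
  x=-1.586: |R|=1.22509 >1
Interval (-1.3889, 0).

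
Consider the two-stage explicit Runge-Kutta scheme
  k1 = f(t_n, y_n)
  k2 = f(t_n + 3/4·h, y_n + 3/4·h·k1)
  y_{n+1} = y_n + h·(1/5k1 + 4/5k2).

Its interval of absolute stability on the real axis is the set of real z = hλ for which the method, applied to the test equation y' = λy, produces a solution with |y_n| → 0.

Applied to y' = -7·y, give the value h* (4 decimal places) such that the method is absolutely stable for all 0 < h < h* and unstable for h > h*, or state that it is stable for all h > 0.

With y'=λy (z=hλ):
  k1=λy_n ⇒ h·k1=z·y_n;  k2=λ(1+3/4z)y_n ⇒ h·k2=z(1+3/4z)y_n
  y_{n+1}/y_n = 1 + 1/5z + 4/5z(1+3/4z) = 1 + z + 3/5z²
  ⇒ R(z) = 1 + z + 3/5z².

Need |R(x)|<1, x<0.
x=-1.17: |R|=0.6513
R=1: x+3/5x²=0 ⇒ x=−5/3=-1.6667; min R=1−1/(4·3/5)=0.5833>−1
Confirm numerically:
  x=-1.495: |R|=0.84601 <1
  x=-1.421: |R|=0.79054 <1
  x=-0.882: |R|=0.58475 <1
  x=-2.028: |R|=1.43967 >1
  x=-1.792: |R|=1.13476 >1
Interval (-1.6667, 0).

(-1.6667,0); λ=-7 ⇒ h* = (5/3)/7 = 0.2381.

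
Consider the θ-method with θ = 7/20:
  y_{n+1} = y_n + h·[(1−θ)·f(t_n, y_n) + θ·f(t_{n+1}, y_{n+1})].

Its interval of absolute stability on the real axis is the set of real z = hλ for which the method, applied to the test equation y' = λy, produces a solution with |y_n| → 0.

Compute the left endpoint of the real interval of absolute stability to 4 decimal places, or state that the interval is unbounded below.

Set f=λy, z=hλ:
  y_{n+1} = y_n + z·[13/20·y_n + 7/20·y_{n+1}] ⇒ (1 − 7/20z)y_{n+1} = (1 + 13/20z)y_n
  so R(z) = (1 + 13/20z)/(1 − 7/20z).

Solve |R(x)|<1 on ℝ⁻.
x=-1.64: |R|=0.0419
R=−1: 1+13/20x = −1+7/20x ⇒ -3/10x=2 ⇒ x=2/(-3/10)=-6.6667
Confirm numerically:
  x=-6.234: |R|=0.95921 <1
  x=-5.606: |R|=0.89258 <1
  x=-4.139: |R|=0.69032 <1
  x=-3.397: |R|=0.55189 <1
  x=-7.136: |R|=1.04026 >1
  x=-6.719: |R|=1.00468 >1
Interval (-6.6667, 0).

z* = -6.6667.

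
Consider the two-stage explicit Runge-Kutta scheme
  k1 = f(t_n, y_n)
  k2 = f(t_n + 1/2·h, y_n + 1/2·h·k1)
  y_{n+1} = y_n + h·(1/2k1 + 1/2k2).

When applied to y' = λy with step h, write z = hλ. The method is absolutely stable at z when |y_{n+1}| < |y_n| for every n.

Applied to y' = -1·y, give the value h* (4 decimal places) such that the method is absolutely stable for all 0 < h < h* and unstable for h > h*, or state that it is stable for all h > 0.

On y'=λy, z=hλ:
  k1=λy_n ⇒ h·k1=z·y_n;  k2=λ(1+1/2z)y_n ⇒ h·k2=z(1+1/2z)y_n
  y_{n+1}/y_n = 1 + 1/2z + 1/2z(1+1/2z) = 1 + z + 1/4z²
  Hence R(z) = 1 + z + 1/4z².

Boundary: |R(x)|=1, x<0.
x=-0.78: |R|=0.3721
R=1: x+1/4x²=0 ⇒ x=−4=-4.0000; min R=1−1/(4·1/4)=0.0000>−1
Confirm numerically:
  x=-3.960: |R|=0.96040 <1
  x=-3.768: |R|=0.78146 <1
  x=-2.838: |R|=0.17556 <1
  x=-1.907: |R|=0.00216 <1
  x=-4.408: |R|=1.44962 >1
  x=-4.332: |R|=1.35956 >1
So |R|<1 on (-4.0000, 0).

(-4.0000,0); λ=-1 ⇒ h* = (4)/1 = 4.0000.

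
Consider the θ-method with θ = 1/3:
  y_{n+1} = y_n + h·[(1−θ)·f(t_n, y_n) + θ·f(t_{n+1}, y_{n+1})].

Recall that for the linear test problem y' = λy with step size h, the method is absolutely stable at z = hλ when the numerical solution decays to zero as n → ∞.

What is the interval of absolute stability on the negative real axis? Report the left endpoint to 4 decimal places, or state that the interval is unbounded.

Set f=λy, z=hλ:
  y_{n+1} = y_n + z·[2/3·y_n + 1/3·y_{n+1}] ⇒ (1 − 1/3z)y_{n+1} = (1 + 2/3z)y_n
  R(z) = (1 + 2/3z)/(1 − 1/3z).

Find x<0 with |R(x)|<1.
x=-1.4: |R|=0.0455
R=−1: 1+2/3x = −1+1/3x ⇒ -1/3x=2 ⇒ x=2/(-1/3)=-6.0000
Confirm numerically:
  x=-5.966: |R|=0.99621 <1
  x=-4.909: |R|=0.86206 <1
  x=-4.595: |R|=0.81501 <1
  x=-4.224: |R|=0.75415 <1
  x=-6.481: |R|=1.05073 >1
  x=-6.094: |R|=1.01034 >1
Stable set (-6.0000, 0).

(-6.0000, 0).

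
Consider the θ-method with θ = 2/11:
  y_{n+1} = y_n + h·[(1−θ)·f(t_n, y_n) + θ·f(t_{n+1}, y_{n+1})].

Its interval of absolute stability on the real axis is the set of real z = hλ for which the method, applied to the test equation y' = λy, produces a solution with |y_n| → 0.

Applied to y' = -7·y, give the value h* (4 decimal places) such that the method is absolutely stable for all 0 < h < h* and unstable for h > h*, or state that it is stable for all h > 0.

With y'=λy (z=hλ):
  y_{n+1} = y_n + z·[9/11·y_n + 2/11·y_{n+1}] ⇒ (1 − 2/11z)y_{n+1} = (1 + 9/11z)y_n
  ⇒ R(z) = (1 + 9/11z)/(1 − 2/11z).

Solve |R(x)|<1 on ℝ⁻.
x=-0.46: |R|=0.5755
R=−1: 1+9/11x = −1+2/11x ⇒ -7/11x=2 ⇒ x=2/(-7/11)=-3.1429
Confirm numerically:
  x=-2.181: |R|=0.56171 <1
  x=-2.022: |R|=0.47846 <1
  x=-1.981: |R|=0.45642 <1
  x=-1.614: |R|=0.24782 <1
  x=-3.345: |R|=1.07999 >1
  x=-3.219: |R|=1.03057 >1
Stable set (-3.1429, 0).

(-3.1429,0); λ=-7 ⇒ h* = (22/7)/7 = 0.4490.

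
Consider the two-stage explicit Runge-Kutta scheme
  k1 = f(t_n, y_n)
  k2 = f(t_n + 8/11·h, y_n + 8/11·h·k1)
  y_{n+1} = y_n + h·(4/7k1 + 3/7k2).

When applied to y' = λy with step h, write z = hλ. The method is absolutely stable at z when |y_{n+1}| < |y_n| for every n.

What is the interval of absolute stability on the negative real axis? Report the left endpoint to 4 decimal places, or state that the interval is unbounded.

z∈(-3.2083,0).

On y'=λy, z=hλ:
  k1=λy_n ⇒ h·k1=z·y_n;  k2=λ(1+8/11z)y_n ⇒ h·k2=z(1+8/11z)y_n
  y_{n+1}/y_n = 1 + 4/7z + 3/7z(1+8/11z) = 1 + z + 24/77z²
  ⇒ R(z) = 1 + z + 24/77z².

Solve |R(x)|<1 on ℝ⁻.
x=-1.54: |R|=0.1992
R=1: x+24/77x²=0 ⇒ x=−77/24=-3.2083; min R=1−1/(4·24/77)=0.1979>−1
Confirm numerically:
  x=-2.196: |R|=0.30709 <1
  x=-2.129: |R|=0.28377 <1
  x=-2.082: |R|=0.26908 <1
  x=-3.536: |R|=1.36113 >1
  x=-3.339: |R|=1.13599 >1
So |R|<1 on (-3.2083, 0).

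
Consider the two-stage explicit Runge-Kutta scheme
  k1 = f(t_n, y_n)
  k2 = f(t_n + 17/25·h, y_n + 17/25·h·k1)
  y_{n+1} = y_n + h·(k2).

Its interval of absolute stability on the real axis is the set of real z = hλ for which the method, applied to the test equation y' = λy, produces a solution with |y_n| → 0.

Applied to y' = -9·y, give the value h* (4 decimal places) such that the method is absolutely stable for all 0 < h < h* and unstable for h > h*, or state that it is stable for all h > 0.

On y'=λy, z=hλ:
  k1=λy_n ⇒ h·k1=z·y_n;  k2=λ(1+17/25z)y_n ⇒ h·k2=z(1+17/25z)y_n
  y_{n+1}/y_n = 1 + z(1+17/25z) = 1 + z + 17/25z²
  ⇒ R(z) = 1 + z + 17/25z².

Find x<0 with |R(x)|<1.
x=-1.26: |R|=0.8196
R=1: x+17/25x²=0 ⇒ x=−25/17=-1.4706; min R=1−1/(4·17/25)=0.6324>−1
Confirm numerically:
  x=-1.365: |R|=0.90199 <1
  x=-1.154: |R|=0.75157 <1
  x=-0.912: |R|=0.65359 <1
  x=-0.801: |R|=0.63529 <1
  x=-1.806: |R|=1.41191 >1
  x=-1.564: |R|=1.09935 >1
So |R|<1 on (-1.4706, 0).

(-1.4706,0); λ=-9 ⇒ h* = (25/17)/9 = 0.1634.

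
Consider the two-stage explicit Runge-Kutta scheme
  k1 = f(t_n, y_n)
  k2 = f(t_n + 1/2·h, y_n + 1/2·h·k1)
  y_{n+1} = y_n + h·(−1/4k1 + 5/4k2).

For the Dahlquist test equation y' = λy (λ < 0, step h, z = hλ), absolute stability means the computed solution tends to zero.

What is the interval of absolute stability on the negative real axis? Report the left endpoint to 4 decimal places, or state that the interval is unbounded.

(-1.6000, 0).

With y'=λy (z=hλ):
  k1=λy_n ⇒ h·k1=z·y_n;  k2=λ(1+1/2z)y_n ⇒ h·k2=z(1+1/2z)y_n
  y_{n+1}/y_n = 1 − 1/4z + 5/4z(1+1/2z) = 1 + z + 5/8z²
  so R(z) = 1 + z + 5/8z².

Boundary: |R(x)|=1, x<0.
x=-1.46: |R|=0.8722
R=1: x+5/8x²=0 ⇒ x=−8/5=-1.6000; min R=1−1/(4·5/8)=0.6000>−1
Confirm numerically:
  x=-1.509: |R|=0.91418 <1
  x=-1.403: |R|=0.82726 <1
  x=-0.680: |R|=0.60900 <1
  x=-2.015: |R|=1.52264 >1
  x=-1.797: |R|=1.22126 >1
Stable set (-1.6000, 0).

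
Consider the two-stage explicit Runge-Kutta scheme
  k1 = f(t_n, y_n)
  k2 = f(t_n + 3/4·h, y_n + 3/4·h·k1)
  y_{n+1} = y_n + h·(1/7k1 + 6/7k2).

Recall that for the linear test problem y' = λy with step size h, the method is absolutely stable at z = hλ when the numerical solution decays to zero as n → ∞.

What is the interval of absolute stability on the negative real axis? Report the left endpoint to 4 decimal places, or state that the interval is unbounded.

z∈(-1.5556,0).

On y'=λy, z=hλ:
  k1=λy_n ⇒ h·k1=z·y_n;  k2=λ(1+3/4z)y_n ⇒ h·k2=z(1+3/4z)y_n
  y_{n+1}/y_n = 1 + 1/7z + 6/7z(1+3/4z) = 1 + z + 9/14z²
  Hence R(z) = 1 + z + 9/14z².

Need |R(x)|<1, x<0.
x=-0.32: |R|=0.7458
R=1: x+9/14x²=0 ⇒ x=−14/9=-1.5556; min R=1−1/(4·9/14)=0.6111>−1
Confirm numerically:
  x=-1.336: |R|=0.81143 <1
  x=-1.300: |R|=0.78643 <1
  x=-1.200: |R|=0.72571 <1
  x=-1.937: |R|=1.47498 >1
  x=-1.791: |R|=1.27108 >1
Interval (-1.5556, 0).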